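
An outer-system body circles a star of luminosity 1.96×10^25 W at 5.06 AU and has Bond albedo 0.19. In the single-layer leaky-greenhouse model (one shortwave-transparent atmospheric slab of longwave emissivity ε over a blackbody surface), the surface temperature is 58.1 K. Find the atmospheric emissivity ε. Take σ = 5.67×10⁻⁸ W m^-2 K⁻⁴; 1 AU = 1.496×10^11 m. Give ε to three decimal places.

d = 5.06 × 1.496×10^11 m = 7.570×10^11 m.
Spreading L over a sphere of radius d: S = 1.96×10^25/(4π·7.57×10^11²) = 2.722 W m^-2.
Effective temperature: T_e = [S(1−α)/(4σ)]^(1/4) = 55.84 K.
Inverting T_s⁴ = 2T_e⁴/(2−ε): (T_e/T_s)⁴ = 0.8531, so ε = 2(1 − 0.8531) = 0.2937.

0.294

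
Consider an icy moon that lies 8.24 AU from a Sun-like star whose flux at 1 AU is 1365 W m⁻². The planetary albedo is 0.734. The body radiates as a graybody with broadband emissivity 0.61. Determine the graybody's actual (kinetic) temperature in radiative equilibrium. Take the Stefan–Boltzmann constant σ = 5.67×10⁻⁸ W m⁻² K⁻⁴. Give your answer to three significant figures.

Irradiance scales as 1/d², so S = 1365 W m⁻² × (1/8.24)² = 20.10 W m⁻².
Absorbed flux (global mean): S(1−α)/4 = 20.10·0.266/4 = 1.337 W m⁻².
Radiative balance εσT⁴ = 1.337 gives T = [1.337/(0.61·σ)]^(1/4) = 78.85 K.

78.8 K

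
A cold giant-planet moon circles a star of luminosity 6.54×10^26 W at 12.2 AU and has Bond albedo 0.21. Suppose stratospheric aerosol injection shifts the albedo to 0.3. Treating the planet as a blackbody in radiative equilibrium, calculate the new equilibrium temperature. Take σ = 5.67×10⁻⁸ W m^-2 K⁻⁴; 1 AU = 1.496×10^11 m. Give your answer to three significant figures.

d = 12.2 × 1.496×10^11 m = 1.825×10^12 m.
S = L/(4πd²) = 15.62 W m^-2.
With the new albedo, S(1−α₂)/4 = 2.734 W m^-2, so T₂ = 83.33 K.

83.3 K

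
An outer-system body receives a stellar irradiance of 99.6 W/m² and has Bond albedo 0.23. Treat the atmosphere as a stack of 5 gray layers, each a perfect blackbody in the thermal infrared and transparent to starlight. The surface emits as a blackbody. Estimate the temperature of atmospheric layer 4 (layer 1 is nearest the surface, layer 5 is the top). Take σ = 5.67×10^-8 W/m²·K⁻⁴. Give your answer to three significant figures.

Top-of-atmosphere balance: σT_e⁴ = S(1−α)/4 = 19.17 W/m² → T_e = 135.6 K.
The net upward flux σT_e⁴ is constant between every pair of levels, so T_k⁴ = (N+1−k)T_e⁴.
T_4 = (2)^(1/4)·135.6 = 161.3 K.

161 kelvin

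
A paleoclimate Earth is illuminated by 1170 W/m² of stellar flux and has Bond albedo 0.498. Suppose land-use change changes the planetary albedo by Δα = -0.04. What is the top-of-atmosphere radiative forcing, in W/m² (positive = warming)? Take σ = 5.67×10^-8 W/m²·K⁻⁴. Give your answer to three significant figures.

TOA radiative forcing: ΔF = −S·Δα/4 = −1170·(-0.04)/4 = 11.70 W/m².

11.7 W/m²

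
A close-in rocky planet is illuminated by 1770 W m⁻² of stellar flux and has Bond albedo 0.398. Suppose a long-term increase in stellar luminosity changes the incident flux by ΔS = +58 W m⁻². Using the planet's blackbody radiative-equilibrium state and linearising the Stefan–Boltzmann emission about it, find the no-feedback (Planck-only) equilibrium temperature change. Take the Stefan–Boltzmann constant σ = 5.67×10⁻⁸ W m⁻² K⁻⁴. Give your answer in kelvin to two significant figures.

2.1 K

Unperturbed T_e = [1770·(1−0.398)/(4σ)]^¼ = 261.8 K.
ΔF = Δ[S(1−α)]/4 = (1−0.398)·+58/4 = 8.729 W m⁻².
Planck response: λ_P = 4σT_e³ = 4·5.67×10⁻⁸·(261.8)³ = 4.070 W m⁻²/K.
Hence the no-feedback warming is ΔF/(4σT_e³) = 2.14 K.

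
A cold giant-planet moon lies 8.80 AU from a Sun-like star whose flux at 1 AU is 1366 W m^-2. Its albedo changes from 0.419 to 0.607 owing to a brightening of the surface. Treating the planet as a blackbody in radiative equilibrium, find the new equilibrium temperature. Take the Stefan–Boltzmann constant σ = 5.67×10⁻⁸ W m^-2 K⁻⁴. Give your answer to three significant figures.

Flux at the orbit: S = 1366/(8.80)² = 17.64 W m^-2.
With the new albedo, S(1−α₂)/4 = 1.733 W m^-2, so T₂ = 74.35 K.

74.4 K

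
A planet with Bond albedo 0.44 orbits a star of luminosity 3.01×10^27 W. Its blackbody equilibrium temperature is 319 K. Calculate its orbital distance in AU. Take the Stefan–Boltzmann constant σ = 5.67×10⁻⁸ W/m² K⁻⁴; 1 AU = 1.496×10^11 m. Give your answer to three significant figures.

The flux needed for this T is 4σT⁴/(1−0.44) = 4194 W/m².
S = L/(4πd²) → d = √(L/4πS) = √(3.01×10^27/(4π·4194)) = 2.390×10^11 m = 1.597 AU.

1.60 AU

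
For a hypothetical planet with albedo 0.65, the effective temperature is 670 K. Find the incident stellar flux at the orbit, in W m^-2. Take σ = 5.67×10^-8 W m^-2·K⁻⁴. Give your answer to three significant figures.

1.31×10^5 W m^-2

From S(1−α)/4 = σT⁴: S = 4σT⁴/(1−α).
The emitted flux is σT⁴ = 11430 W m^-2.
S = 4·11430/0.35 = 1.306×10^5 W m^-2.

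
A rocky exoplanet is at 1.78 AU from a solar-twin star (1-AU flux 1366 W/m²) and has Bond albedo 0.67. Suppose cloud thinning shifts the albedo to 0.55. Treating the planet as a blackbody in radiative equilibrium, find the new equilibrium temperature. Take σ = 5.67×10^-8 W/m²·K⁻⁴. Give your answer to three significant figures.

171 kelvin

Irradiance scales as 1/d², so S = 1366 W/m² × (1/1.78)² = 431.1 W/m².
T₂ = [S(1−α₂)/(4σ)]^(1/4) = [431.1·0.45/(4σ)]^(1/4) = 171.0 K.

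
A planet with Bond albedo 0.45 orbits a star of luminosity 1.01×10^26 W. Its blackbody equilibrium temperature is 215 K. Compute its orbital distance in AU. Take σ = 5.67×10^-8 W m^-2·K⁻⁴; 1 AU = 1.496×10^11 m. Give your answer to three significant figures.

0.638 AU

The flux needed for this T is 4σT⁴/(1−0.45) = 881.1 W m^-2.
Then d = [L/(4πS)]^(1/2) = 9.551×10^10 m, i.e. 0.6384 AU.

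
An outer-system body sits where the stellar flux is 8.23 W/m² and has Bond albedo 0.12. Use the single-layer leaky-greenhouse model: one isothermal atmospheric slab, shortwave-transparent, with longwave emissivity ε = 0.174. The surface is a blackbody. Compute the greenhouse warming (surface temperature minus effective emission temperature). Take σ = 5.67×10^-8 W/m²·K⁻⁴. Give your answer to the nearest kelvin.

2 K

Effective emission temperature (TOA balance): σT_e⁴ = S(1−α)/4 = 1.811 W/m² → T_e = 75.17 K.
The surface balance (absorbed SW + ε·downward IR = σT_s⁴) with T_a⁴ = T_s⁴/2 reduces to T_s = T_e·[2/(2−ε)]^¼ = 76.90 K.
T_s − T_e = 76.90 − 75.17 = 1.730 K.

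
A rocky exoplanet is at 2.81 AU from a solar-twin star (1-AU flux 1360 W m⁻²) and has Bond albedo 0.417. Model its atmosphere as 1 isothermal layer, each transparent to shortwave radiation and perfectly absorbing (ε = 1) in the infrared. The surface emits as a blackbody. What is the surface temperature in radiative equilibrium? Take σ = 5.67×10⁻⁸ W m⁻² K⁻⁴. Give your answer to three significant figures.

Flux at the orbit: S = 1360/(2.81)² = 172.2 W m⁻².
Top-of-atmosphere balance: σT_e⁴ = S(1−α)/4 = 25.10 W m⁻² → T_e = 145.1 K.
With N = 1 opaque layers, T_s = (N+1)^(1/4)·T_e = 2^(1/4)·145.1 = 172.5 K.

173 K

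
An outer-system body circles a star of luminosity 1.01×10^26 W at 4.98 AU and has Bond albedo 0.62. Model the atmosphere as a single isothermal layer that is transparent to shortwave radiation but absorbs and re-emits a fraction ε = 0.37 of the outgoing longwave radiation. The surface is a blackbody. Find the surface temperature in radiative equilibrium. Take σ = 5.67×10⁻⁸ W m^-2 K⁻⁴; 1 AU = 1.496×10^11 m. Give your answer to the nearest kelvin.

74 K

d = 4.98 × 1.496×10^11 m = 7.450×10^11 m.
S = L/(4πd²) = 14.48 W m^-2.
Effective emission temperature (TOA balance): σT_e⁴ = S(1−α)/4 = 1.376 W m^-2 → T_e = 70.18 K.
Surface balance with a leaky layer gives σT_s⁴ = σT_e⁴·2/(2−ε), so T_s = T_e·[2/(2−0.37)]^(1/4) = 73.87 K.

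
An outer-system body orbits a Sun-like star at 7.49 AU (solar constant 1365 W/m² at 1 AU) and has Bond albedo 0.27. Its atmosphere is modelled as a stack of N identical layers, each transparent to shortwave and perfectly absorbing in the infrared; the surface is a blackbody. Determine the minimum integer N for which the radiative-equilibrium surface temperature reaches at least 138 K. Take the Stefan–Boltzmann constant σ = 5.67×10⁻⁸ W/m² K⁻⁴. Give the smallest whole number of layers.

By the inverse-square law, S = 1365/7.49² = 24.33 W/m².
The effective emission temperature is T_e = [S(1−α)/(4σ)]^¼ = 94.07 K.
Need (N+1)T_e⁴ ≥ T_s⁴, i.e. N+1 ≥ (138/94.07)⁴ = 4.631.
So N ≥ 3.631; the smallest integer is N = 4.

4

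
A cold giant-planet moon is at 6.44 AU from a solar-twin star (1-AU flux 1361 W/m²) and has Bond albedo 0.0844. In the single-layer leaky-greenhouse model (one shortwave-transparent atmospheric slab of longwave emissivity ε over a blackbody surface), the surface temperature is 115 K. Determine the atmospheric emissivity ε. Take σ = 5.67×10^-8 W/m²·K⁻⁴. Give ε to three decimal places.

Flux at the orbit: S = 1361/(6.44)² = 32.82 W/m².
First, T_e = [32.82·(1−0.0844)/(4σ)]^(1/4) = 107.3 K.
Since (2−ε)/2 = (T_e/T_s)⁴ = 0.7575, ε = 0.4851.

0.485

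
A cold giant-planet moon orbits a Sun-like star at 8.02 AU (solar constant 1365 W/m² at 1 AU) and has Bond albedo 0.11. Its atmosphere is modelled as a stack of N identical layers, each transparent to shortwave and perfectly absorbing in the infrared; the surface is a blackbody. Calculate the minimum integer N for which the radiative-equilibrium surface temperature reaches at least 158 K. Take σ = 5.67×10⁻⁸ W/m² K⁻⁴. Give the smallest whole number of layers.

7

By the inverse-square law, S = 1365/8.02² = 21.22 W/m².
The effective emission temperature is T_e = [S(1−α)/(4σ)]^¼ = 95.53 K.
Since T_s⁴ = (N+1)T_e⁴, we need N ≥ (T_s/T_e)⁴ − 1 = 6.483.
Rounding up, N = 7.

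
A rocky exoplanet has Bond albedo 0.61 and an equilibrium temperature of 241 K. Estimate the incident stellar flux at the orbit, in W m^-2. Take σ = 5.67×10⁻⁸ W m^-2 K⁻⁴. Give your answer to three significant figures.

1960 W m^-2

From S(1−α)/4 = σT⁴: S = 4σT⁴/(1−α).
The emitted flux is σT⁴ = 191.3 W m^-2.
So S = 4×191.3/(1−0.61) = 1962 W m^-2.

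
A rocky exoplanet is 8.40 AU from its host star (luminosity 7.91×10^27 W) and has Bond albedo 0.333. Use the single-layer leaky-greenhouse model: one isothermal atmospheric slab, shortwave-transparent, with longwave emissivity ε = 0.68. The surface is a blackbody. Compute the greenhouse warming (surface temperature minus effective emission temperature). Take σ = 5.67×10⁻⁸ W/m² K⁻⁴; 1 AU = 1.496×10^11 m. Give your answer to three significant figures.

d = 8.40 × 1.496×10^11 m = 1.257×10^12 m.
S = L/(4πd²) = 398.6 W/m².
At the top of the atmosphere, σT_e⁴ = S(1−α)/4 = 66.47 W/m², giving T_e = 185.0 K.
The surface balance (absorbed SW + ε·downward IR = σT_s⁴) with T_a⁴ = T_s⁴/2 reduces to T_s = T_e·[2/(2−ε)]^¼ = 205.3 K.
T_s − T_e = 205.3 − 185.0 = 20.26 K.

20.3 kelvin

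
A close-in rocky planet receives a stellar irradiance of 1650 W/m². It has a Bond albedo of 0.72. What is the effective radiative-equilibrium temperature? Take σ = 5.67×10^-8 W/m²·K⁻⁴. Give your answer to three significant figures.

Averaging over the sphere, the absorbed flux is S(1−α)/4 = 115.5 W/m².
Set σT⁴ = 115.5 → T = (115.5/σ)^(1/4) = 212.4 K.

212 K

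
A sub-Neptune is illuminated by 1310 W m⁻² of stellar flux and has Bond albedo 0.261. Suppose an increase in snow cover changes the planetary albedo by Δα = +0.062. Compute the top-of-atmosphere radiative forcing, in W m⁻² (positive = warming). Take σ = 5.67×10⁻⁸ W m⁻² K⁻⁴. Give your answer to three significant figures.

The change in absorbed flux is Δ[S(1−α)/4] = −SΔα/4 = -20.30 W m⁻².

-20.3 W m⁻²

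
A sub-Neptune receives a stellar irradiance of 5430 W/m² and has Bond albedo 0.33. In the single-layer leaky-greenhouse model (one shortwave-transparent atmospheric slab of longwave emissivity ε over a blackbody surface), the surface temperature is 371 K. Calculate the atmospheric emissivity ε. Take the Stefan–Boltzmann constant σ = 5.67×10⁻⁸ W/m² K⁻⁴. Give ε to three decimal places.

0.307

TOA balance gives T_e = 355.9 K.
Since (2−ε)/2 = (T_e/T_s)⁴ = 0.8467, ε = 0.3066.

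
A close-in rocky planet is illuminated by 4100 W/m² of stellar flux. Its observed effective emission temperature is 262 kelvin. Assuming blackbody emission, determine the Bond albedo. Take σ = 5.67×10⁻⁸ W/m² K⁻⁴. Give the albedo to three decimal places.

From σT⁴ = S(1−α)/4 we invert for α: 1−α = 4σT⁴/S.
σT⁴ = 267.2 W/m², so 4σT⁴ = 1069 W/m².
1−α = 1069/4100 = 0.2607, so α = 0.7393.

0.739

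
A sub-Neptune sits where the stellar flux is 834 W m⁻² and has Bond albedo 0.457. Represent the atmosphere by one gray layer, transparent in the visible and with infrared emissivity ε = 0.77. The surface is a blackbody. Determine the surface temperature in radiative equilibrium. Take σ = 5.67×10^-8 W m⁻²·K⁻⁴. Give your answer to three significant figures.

At the top of the atmosphere, σT_e⁴ = S(1−α)/4 = 113.2 W m⁻², giving T_e = 211.4 K.
The surface balance (absorbed SW + ε·downward IR = σT_s⁴) with T_a⁴ = T_s⁴/2 reduces to T_s = T_e·[2/(2−ε)]^¼ = 238.7 K.

239 kelvin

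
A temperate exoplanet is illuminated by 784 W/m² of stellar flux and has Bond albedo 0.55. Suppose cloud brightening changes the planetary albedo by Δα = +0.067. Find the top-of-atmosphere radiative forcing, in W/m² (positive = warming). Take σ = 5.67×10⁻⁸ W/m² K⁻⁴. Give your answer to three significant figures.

TOA radiative forcing: ΔF = −S·Δα/4 = −784.0·(+0.067)/4 = -13.13 W/m².

-13.1 W/m²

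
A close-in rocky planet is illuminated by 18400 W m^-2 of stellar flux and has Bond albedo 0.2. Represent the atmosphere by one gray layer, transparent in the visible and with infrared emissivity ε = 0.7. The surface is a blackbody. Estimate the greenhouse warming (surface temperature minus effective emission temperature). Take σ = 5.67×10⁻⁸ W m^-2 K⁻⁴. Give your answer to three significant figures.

Effective emission temperature (TOA balance): σT_e⁴ = S(1−α)/4 = 3680 W m^-2 → T_e = 504.7 K.
The surface balance (absorbed SW + ε·downward IR = σT_s⁴) with T_a⁴ = T_s⁴/2 reduces to T_s = T_e·[2/(2−ε)]^¼ = 562.1 K.
Greenhouse warming: T_s − T_e = 57.39 K.

57.4 K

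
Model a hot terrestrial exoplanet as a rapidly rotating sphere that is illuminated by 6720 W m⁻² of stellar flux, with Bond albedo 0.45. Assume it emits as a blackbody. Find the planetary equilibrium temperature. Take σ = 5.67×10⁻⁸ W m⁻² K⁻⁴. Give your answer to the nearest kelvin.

357 K

Absorbed flux (global mean): S(1−α)/4 = 6720·0.55/4 = 924.0 W m⁻².
In equilibrium σT⁴ equals this, so T = 357.3 K.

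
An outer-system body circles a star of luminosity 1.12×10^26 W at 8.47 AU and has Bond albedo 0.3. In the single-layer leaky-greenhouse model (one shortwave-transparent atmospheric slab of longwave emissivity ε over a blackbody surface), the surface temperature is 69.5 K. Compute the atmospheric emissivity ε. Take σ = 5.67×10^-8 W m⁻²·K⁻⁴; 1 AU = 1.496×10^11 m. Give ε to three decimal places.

Orbital distance: d = 8.47 AU = 1.267×10^12 m.
Flux at the orbit: S = L/(4πd²) = 1.12×10^26/(4π·(1.27×10^12)²) = 5.551 W m⁻².
TOA balance gives T_e = 64.34 K.
Since (2−ε)/2 = (T_e/T_s)⁴ = 0.7343, ε = 0.5313.

0.531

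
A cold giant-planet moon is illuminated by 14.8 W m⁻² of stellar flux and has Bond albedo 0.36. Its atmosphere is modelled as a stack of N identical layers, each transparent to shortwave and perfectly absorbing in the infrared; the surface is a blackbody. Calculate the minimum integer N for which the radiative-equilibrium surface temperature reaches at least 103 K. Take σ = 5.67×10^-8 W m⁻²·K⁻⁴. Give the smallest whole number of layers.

OLR = S(1−α)/4 = 2.368 W m⁻²; the top layer radiates at T_e = 80.39 K.
Need (N+1)T_e⁴ ≥ T_s⁴, i.e. N+1 ≥ (103/80.39)⁴ = 2.695.
Rounding up, N = 2.

2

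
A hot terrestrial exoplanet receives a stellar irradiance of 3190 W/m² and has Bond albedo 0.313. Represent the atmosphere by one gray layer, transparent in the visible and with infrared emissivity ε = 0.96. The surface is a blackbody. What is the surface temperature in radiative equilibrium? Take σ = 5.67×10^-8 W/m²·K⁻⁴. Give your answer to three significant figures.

369 kelvin

The planet radiates to space at T_e = [S(1−α)/(4σ)]^(1/4) = 313.5 K.
For a single slab of emissivity ε, T_s⁴ = 2T_e⁴/(2−ε); thus T_s = 313.5·(1.923)^(1/4) = 369.2 K.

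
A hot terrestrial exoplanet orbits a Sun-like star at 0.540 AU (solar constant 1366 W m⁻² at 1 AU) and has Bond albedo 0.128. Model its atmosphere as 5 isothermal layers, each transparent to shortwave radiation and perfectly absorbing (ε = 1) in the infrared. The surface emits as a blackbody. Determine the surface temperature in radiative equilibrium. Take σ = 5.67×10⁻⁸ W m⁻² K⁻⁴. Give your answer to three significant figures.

573 K

Irradiance scales as 1/d², so S = 1366 W m⁻² × (1/0.540)² = 4684 W m⁻².
The effective emission temperature is T_e = [S(1−α)/(4σ)]^¼ = 366.3 K.
Layer-by-layer balance gives σT_s⁴ = (N+1)σT_e⁴, so T_s = 6^¼·366.3 = 573.4 K.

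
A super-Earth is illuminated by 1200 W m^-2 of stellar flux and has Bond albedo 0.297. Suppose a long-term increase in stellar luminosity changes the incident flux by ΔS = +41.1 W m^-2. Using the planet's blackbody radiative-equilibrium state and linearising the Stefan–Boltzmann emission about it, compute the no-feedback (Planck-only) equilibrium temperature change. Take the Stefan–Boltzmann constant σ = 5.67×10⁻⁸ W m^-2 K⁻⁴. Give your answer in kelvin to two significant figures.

Unperturbed T_e = [1200·(1−0.297)/(4σ)]^¼ = 247.0 K.
Only a fraction (1−α) is absorbed and it's spread over 4πR², so ΔF = (1−α)ΔS/4 = 7.223 W m^-2.
Linearising σT⁴ gives d(σT⁴)/dT = 4σT_e³ = 3.416 W m^-2 per K.
ΔT₀ = ΔF/λ_P = 7.223/3.416 = 2.11 K.

2.1 kelvin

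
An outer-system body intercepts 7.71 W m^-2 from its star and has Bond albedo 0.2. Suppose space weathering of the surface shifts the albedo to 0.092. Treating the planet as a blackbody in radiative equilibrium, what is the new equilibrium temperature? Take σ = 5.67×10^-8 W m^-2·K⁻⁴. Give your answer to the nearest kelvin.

75 K

New equilibrium: T₂ = [(1−0.092)·7.710/(4σ)]^(1/4) = 74.54 K.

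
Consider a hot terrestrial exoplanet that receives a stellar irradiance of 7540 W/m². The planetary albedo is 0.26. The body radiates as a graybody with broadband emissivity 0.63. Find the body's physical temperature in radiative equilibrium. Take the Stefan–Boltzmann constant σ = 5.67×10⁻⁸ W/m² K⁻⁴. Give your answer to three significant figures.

445 K

The planet absorbs (1−α)S over its disc πR² and re-emits over 4πR², so the mean absorbed flux is (1−0.26)·7540/4 = 1395 W/m².
Equating to εσT⁴ with ε = 0.63: T = (1395/0.63σ)^(1/4) = 444.5 K.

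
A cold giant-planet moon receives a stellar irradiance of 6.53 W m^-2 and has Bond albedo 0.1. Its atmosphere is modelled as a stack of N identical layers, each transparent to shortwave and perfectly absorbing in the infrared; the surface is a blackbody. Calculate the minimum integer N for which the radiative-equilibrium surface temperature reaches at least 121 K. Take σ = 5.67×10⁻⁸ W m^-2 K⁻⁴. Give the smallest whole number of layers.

8

The effective emission temperature is T_e = [S(1−α)/(4σ)]^¼ = 71.35 K.
Since T_s⁴ = (N+1)T_e⁴, we need N ≥ (T_s/T_e)⁴ − 1 = 7.272.
So N ≥ 7.272; the smallest integer is N = 8.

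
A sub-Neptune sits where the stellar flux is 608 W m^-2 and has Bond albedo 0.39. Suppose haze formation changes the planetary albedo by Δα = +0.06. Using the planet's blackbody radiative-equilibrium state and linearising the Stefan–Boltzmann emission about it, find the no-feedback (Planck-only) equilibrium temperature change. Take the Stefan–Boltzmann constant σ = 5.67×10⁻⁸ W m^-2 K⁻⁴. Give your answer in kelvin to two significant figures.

The baseline emission temperature is T_e = 201.1 K.
ΔF = −(S/4)Δα = −(608.0/4)×(+0.06) = -9.120 W m^-2.
The Planck feedback parameter is 4σT_e³ = 1.844 W m^-2/K.
Hence the no-feedback warming is ΔF/(4σT_e³) = -4.94 K.

-4.9 K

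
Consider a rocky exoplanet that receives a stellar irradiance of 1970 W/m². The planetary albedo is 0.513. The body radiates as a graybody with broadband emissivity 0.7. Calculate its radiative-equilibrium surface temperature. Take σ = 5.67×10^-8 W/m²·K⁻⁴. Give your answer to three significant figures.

Absorbed flux (global mean): S(1−α)/4 = 1970·0.487/4 = 239.8 W/m².
Equating to εσT⁴ with ε = 0.7: T = (239.8/0.7σ)^(1/4) = 278.8 K.

279 K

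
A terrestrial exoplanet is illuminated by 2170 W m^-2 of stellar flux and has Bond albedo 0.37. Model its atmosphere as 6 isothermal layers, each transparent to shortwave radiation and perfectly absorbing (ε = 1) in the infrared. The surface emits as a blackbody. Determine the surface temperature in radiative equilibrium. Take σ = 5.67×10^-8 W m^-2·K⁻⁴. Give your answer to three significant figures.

453 kelvin

OLR = S(1−α)/4 = 341.8 W m^-2; the top layer radiates at T_e = 278.6 K.
Layer-by-layer balance gives σT_s⁴ = (N+1)σT_e⁴, so T_s = 7^¼·278.6 = 453.2 K.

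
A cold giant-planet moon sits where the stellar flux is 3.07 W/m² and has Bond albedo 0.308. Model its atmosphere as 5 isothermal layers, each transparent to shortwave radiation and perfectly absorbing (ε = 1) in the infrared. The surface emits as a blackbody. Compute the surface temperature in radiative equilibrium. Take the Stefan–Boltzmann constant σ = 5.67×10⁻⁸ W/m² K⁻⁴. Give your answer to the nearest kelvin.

87 K

Top-of-atmosphere balance: σT_e⁴ = S(1−α)/4 = 0.5311 W/m² → T_e = 55.32 K.
With N = 5 opaque layers, T_s = (N+1)^(1/4)·T_e = 6^(1/4)·55.32 = 86.58 K.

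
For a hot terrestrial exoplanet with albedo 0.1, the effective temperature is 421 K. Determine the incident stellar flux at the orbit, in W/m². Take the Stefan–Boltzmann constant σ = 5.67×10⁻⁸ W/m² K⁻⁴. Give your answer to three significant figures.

Invert the energy balance for S: S = 4σT⁴/(1−α).
σT⁴ = 5.67×10⁻⁸·(421)⁴ = 1781 W/m².
S = 4·1781/0.9 = 7916 W/m².

7920 W/m²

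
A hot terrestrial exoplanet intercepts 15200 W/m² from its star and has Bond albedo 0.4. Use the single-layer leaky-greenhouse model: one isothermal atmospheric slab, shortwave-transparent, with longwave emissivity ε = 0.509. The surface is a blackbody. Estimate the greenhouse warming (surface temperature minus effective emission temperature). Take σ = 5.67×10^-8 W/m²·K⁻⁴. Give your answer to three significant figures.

At the top of the atmosphere, σT_e⁴ = S(1−α)/4 = 2280 W/m², giving T_e = 447.8 K.
The surface balance (absorbed SW + ε·downward IR = σT_s⁴) with T_a⁴ = T_s⁴/2 reduces to T_s = T_e·[2/(2−ε)]^¼ = 481.9 K.
T_s − T_e = 481.9 − 447.8 = 34.12 K.

34.1 K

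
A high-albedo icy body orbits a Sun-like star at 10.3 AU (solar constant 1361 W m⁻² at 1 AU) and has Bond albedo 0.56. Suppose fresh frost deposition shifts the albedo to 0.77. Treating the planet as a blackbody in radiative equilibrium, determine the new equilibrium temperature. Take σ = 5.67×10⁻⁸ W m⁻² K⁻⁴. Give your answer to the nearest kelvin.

60 K

By the inverse-square law, S = 1361/10.3² = 12.83 W m⁻².
With the new albedo, S(1−α₂)/4 = 0.7377 W m⁻², so T₂ = 60.06 K.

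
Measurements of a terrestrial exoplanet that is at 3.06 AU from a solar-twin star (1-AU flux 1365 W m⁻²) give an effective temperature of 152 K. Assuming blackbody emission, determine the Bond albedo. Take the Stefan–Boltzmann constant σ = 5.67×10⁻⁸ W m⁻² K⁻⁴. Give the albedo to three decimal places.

Irradiance scales as 1/d², so S = 1365 W m⁻² × (1/3.06)² = 145.8 W m⁻².
Rearranging the radiative balance, α = 1 − 4σT⁴/S.
4σT⁴ = 4·5.67×10⁻⁸·(152)⁴ = 121.1 W m⁻².
1−α = 121.1/145.8 = 0.8305, so α = 0.1695.

0.170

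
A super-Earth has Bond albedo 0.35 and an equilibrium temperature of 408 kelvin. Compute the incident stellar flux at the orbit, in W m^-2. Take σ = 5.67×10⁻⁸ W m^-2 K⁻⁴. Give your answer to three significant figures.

9670 W m^-2

Invert the energy balance for S: S = 4σT⁴/(1−α).
σT⁴ = 5.67×10⁻⁸·(408)⁴ = 1571 W m^-2.
So S = 4×1571/(1−0.35) = 9669 W m^-2.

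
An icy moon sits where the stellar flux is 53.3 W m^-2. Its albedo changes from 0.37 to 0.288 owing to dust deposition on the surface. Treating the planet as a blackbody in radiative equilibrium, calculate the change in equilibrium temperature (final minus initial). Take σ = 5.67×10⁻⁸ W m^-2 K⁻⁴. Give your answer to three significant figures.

3.43 K

Before: T₁ = [53.30·0.63/(4σ)]^(1/4) = 110.3 K.
With α = 0.288, T₂ = 113.7 K.
Change: 113.7 − 110.3 = 3.426 K.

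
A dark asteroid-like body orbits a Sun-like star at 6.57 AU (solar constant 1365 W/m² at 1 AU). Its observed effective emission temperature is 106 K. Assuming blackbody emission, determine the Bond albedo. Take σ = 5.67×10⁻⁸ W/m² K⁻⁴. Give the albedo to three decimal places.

0.095

Irradiance scales as 1/d², so S = 1365 W/m² × (1/6.57)² = 31.62 W/m².
Energy balance: S(1−α)/4 = σT⁴, so 1−α = 4σT⁴/S.
σT⁴ = 7.158 W/m², so 4σT⁴ = 28.63 W/m².
1−α = 28.63/31.62 = 0.9055, so α = 0.0945.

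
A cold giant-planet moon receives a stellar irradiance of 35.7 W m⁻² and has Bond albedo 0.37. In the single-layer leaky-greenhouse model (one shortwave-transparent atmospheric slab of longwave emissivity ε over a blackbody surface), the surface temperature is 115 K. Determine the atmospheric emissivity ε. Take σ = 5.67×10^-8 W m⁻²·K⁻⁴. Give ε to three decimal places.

0.866

Effective temperature: T_e = [S(1−α)/(4σ)]^(1/4) = 99.79 K.
Inverting T_s⁴ = 2T_e⁴/(2−ε): (T_e/T_s)⁴ = 0.5670, so ε = 2(1 − 0.5670) = 0.8660.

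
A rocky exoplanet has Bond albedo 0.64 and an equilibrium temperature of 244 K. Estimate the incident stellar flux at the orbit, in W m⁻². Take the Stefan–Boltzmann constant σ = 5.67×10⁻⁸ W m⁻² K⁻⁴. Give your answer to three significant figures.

2230 W m⁻²

From S(1−α)/4 = σT⁴: S = 4σT⁴/(1−α).
σT⁴ = 5.67×10⁻⁸·(244)⁴ = 201.0 W m⁻².
So S = 4×201.0/(1−0.64) = 2233 W m⁻².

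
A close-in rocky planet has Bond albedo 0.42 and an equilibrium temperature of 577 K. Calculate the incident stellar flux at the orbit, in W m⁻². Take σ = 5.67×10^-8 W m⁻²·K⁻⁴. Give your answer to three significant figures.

From S(1−α)/4 = σT⁴: S = 4σT⁴/(1−α).
σT⁴ = 5.67×10⁻⁸·(577)⁴ = 6285 W m⁻².
S = 4·6285/0.58 = 43340 W m⁻².

43300 W m⁻²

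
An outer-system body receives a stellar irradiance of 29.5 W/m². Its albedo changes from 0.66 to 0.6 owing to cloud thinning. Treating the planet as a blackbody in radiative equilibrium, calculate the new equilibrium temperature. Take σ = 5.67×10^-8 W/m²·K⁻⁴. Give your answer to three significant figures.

84.9 K

T₂ = [S(1−α₂)/(4σ)]^(1/4) = [29.50·0.4/(4σ)]^(1/4) = 84.93 K.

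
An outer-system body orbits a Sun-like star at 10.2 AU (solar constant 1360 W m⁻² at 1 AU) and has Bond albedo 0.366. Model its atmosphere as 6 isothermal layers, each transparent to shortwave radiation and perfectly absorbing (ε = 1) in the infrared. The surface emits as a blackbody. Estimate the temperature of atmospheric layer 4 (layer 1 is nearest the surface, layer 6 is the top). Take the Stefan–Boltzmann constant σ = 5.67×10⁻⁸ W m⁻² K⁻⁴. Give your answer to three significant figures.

By the inverse-square law, S = 1360/10.2² = 13.07 W m⁻².
OLR = S(1−α)/4 = 2.072 W m⁻²; the top layer radiates at T_e = 77.75 K.
The net upward flux σT_e⁴ is constant between every pair of levels, so T_k⁴ = (N+1−k)T_e⁴.
With k = 4: T_4 = (6+1−4)^¼·77.75 K = 102.3 K.

102 K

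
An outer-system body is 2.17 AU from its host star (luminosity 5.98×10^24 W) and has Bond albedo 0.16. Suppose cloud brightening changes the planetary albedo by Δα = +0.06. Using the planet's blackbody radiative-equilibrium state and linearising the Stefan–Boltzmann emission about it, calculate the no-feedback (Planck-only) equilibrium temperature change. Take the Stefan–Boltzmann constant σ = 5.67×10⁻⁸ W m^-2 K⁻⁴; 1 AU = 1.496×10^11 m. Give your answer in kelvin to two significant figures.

d = 2.17 × 1.496×10^11 m = 3.246×10^11 m.
S = L/(4πd²) = 4.516 W m^-2.
The baseline emission temperature is T_e = 63.95 K.
TOA radiative forcing: ΔF = −S·Δα/4 = −4.516·(+0.06)/4 = -0.06773 W m^-2.
Planck response: λ_P = 4σT_e³ = 4·5.67×10⁻⁸·(63.95)³ = 0.05931 W m^-2/K.
Hence the no-feedback warming is ΔF/(4σT_e³) = -1.14 K.

-1.1 K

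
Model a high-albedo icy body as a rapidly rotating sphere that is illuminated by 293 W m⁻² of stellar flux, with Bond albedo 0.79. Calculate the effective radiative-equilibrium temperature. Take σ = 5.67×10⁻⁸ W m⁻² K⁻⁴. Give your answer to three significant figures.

128 kelvin

Averaging over the sphere, the absorbed flux is S(1−α)/4 = 15.38 W m⁻².
Set σT⁴ = 15.38 → T = (15.38/σ)^(1/4) = 128.3 K.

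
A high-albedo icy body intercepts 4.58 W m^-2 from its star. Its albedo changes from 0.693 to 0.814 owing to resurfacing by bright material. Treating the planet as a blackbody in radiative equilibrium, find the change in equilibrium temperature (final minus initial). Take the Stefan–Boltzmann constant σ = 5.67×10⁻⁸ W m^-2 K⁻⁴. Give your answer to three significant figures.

With α = 0.693, T₁ = 49.90 K.
With α = 0.814, T₂ = 44.02 K.
ΔT = T₂ − T₁ = -5.875 K.

-5.88 kelvin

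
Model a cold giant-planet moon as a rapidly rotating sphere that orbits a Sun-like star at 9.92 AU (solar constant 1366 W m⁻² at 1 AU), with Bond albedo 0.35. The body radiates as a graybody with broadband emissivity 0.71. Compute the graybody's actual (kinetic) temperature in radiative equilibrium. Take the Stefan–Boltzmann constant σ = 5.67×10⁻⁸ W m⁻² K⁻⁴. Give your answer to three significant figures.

86.5 kelvin

Flux at the orbit: S = 1366/(9.92)² = 13.88 W m⁻².
The planet absorbs (1−α)S over its disc πR² and re-emits over 4πR², so the mean absorbed flux is (1−0.35)·13.88/4 = 2.256 W m⁻².
Equating to εσT⁴ with ε = 0.71: T = (2.256/0.71σ)^(1/4) = 86.52 K.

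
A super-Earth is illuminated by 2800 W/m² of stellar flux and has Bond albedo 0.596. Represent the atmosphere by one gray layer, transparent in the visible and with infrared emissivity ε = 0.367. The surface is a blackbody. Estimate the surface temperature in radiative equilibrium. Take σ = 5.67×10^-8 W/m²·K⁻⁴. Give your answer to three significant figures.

Effective emission temperature (TOA balance): σT_e⁴ = S(1−α)/4 = 282.8 W/m² → T_e = 265.8 K.
For a single slab of emissivity ε, T_s⁴ = 2T_e⁴/(2−ε); thus T_s = 265.8·(1.225)^(1/4) = 279.6 K.

280 kelvin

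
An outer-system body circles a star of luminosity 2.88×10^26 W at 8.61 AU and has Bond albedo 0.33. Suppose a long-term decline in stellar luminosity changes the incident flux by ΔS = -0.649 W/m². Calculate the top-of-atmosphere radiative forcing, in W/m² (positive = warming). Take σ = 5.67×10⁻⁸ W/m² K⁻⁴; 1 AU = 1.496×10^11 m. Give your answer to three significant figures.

-0.109 W/m²

d = 8.61 × 1.496×10^11 m = 1.288×10^12 m.
S = L/(4πd²) = 13.81 W/m².
Only a fraction (1−α) is absorbed and it's spread over 4πR², so ΔF = (1−α)ΔS/4 = -0.1087 W/m².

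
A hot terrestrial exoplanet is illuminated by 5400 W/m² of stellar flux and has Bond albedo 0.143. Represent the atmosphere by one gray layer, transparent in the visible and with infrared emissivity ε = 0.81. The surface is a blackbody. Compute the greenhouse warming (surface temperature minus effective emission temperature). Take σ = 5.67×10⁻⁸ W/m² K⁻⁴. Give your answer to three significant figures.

The planet radiates to space at T_e = [S(1−α)/(4σ)]^(1/4) = 377.9 K.
For a single slab of emissivity ε, T_s⁴ = 2T_e⁴/(2−ε); thus T_s = 377.9·(1.681)^(1/4) = 430.3 K.
Greenhouse warming: T_s − T_e = 52.38 K.

52.4 K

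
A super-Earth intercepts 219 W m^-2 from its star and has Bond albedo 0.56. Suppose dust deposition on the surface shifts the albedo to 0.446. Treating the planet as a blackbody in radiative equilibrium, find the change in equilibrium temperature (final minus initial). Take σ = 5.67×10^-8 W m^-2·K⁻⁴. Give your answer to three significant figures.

8.51 K

Before: T₁ = [219.0·0.44/(4σ)]^(1/4) = 143.6 K.
Final:   T₂ = [S(1−0.446)/(4σ)]^(1/4) = 152.1 K.
ΔT = T₂ − T₁ = 8.512 K.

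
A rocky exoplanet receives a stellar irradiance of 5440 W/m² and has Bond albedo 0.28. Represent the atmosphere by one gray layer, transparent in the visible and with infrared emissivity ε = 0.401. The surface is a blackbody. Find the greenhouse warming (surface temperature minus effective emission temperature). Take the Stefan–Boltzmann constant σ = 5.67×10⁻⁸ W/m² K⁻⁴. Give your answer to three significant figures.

20.9 kelvin

At the top of the atmosphere, σT_e⁴ = S(1−α)/4 = 979.2 W/m², giving T_e = 362.5 K.
The surface balance (absorbed SW + ε·downward IR = σT_s⁴) with T_a⁴ = T_s⁴/2 reduces to T_s = T_e·[2/(2−ε)]^¼ = 383.4 K.
T_s − T_e = 383.4 − 362.5 = 20.86 K.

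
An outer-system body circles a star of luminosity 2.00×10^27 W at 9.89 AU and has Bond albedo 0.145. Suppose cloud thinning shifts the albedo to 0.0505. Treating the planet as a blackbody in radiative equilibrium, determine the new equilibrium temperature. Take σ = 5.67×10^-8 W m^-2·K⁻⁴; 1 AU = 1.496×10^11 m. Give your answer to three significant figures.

132 K

Orbital distance: d = 9.89 AU = 1.480×10^12 m.
Spreading L over a sphere of radius d: S = 2.00×10^27/(4π·1.48×10^12²) = 72.71 W m^-2.
With the new albedo, S(1−α₂)/4 = 17.26 W m^-2, so T₂ = 132.1 K.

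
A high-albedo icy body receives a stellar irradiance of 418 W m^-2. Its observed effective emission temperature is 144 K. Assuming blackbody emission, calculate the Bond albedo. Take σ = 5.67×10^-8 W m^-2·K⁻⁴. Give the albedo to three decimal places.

Energy balance: S(1−α)/4 = σT⁴, so 1−α = 4σT⁴/S.
4σT⁴ = 4·5.67×10⁻⁸·(144)⁴ = 97.52 W m^-2.
1−α = 97.52/418.0 = 0.2333, so α = 0.7667.

0.767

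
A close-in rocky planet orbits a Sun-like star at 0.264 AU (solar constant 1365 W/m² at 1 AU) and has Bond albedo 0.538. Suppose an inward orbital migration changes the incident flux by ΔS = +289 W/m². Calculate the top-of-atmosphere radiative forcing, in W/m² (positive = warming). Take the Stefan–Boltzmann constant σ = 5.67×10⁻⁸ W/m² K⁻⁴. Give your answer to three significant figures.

33.4 W/m²

Irradiance scales as 1/d², so S = 1365 W/m² × (1/0.264)² = 19590 W/m².
TOA radiative forcing: ΔF = (1−α)ΔS/4 = 0.462·(+289)/4 = 33.38 W/m².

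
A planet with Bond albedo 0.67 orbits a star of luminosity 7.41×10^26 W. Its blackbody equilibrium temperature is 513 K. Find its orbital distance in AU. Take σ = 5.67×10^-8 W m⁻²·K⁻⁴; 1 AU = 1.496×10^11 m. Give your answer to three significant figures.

Required flux: S = 4σT⁴/(1−α) = 47600 W m⁻².
Then d = [L/(4πS)]^(1/2) = 3.520×10^10 m, i.e. 0.2353 AU.

0.235 AU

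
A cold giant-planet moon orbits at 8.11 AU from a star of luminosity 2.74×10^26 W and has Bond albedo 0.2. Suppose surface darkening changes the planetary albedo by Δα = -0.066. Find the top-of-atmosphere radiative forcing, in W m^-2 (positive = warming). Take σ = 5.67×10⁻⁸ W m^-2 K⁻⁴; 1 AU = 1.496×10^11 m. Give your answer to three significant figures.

0.244 W m^-2

d = 8.11 × 1.496×10^11 m = 1.213×10^12 m.
Spreading L over a sphere of radius d: S = 2.74×10^26/(4π·1.21×10^12²) = 14.81 W m^-2.
TOA radiative forcing: ΔF = −S·Δα/4 = −14.81·(-0.066)/4 = 0.2444 W m^-2.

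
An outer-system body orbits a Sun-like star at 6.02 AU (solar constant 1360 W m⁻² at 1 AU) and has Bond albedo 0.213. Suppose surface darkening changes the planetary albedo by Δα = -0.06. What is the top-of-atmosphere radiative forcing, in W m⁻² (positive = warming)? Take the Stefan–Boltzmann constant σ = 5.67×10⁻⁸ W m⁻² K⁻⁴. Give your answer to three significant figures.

Flux at the orbit: S = 1360/(6.02)² = 37.53 W m⁻².
ΔF = −(S/4)Δα = −(37.53/4)×(-0.06) = 0.5629 W m⁻².

0.563 W m⁻²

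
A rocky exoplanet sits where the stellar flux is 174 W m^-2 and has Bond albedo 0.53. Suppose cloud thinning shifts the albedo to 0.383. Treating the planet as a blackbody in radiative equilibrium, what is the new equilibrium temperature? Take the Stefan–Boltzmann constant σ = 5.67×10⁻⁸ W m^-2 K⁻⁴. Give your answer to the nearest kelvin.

With the new albedo, S(1−α₂)/4 = 26.84 W m^-2, so T₂ = 147.5 K.

148 K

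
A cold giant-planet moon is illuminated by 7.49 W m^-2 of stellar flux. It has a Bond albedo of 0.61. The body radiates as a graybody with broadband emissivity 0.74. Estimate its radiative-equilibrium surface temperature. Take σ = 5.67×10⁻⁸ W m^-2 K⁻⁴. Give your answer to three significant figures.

Averaging over the sphere, the absorbed flux is S(1−α)/4 = 0.7303 W m^-2.
Equating to εσT⁴ with ε = 0.74: T = (0.7303/0.74σ)^(1/4) = 64.59 K.

64.6 K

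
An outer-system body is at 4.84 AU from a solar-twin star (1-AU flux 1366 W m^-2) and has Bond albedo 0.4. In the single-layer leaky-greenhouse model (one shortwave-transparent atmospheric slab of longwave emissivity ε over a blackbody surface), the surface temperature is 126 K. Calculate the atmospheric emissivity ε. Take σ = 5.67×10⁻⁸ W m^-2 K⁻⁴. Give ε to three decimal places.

Flux at the orbit: S = 1366/(4.84)² = 58.31 W m^-2.
Effective temperature: T_e = [S(1−α)/(4σ)]^(1/4) = 111.4 K.
Since (2−ε)/2 = (T_e/T_s)⁴ = 0.6120, ε = 0.7759.

0.776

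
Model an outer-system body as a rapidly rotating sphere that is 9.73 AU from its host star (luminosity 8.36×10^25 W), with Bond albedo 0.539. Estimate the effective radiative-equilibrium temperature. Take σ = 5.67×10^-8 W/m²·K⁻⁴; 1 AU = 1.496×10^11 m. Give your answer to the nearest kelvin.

Orbital distance: d = 9.73 AU = 1.456×10^12 m.
S = L/(4πd²) = 3.140 W/m².
The planet absorbs (1−α)S over its disc πR² and re-emits over 4πR², so the mean absorbed flux is (1−0.539)·3.140/4 = 0.3619 W/m².
Set σT⁴ = 0.3619 → T = (0.3619/σ)^(1/4) = 50.26 K.

50 K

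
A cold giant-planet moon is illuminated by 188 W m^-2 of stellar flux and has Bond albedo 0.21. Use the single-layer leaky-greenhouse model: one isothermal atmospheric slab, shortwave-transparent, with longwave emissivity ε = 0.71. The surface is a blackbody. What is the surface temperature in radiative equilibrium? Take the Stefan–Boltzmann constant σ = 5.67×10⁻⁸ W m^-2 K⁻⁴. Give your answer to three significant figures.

179 kelvin

The planet radiates to space at T_e = [S(1−α)/(4σ)]^(1/4) = 160.0 K.
The surface balance (absorbed SW + ε·downward IR = σT_s⁴) with T_a⁴ = T_s⁴/2 reduces to T_s = T_e·[2/(2−ε)]^¼ = 178.5 K.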